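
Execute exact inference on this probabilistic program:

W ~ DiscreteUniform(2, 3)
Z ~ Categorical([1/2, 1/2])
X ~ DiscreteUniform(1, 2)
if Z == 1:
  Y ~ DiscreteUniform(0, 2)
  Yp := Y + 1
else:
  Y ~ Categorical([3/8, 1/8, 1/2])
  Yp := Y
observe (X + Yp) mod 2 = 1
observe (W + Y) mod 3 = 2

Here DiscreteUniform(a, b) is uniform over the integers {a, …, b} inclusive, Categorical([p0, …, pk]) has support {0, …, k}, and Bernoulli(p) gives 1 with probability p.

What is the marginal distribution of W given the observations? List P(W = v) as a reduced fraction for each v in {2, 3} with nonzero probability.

P(W=2) = 17/37, P(W=3) = 20/37

Enumerate traces; 4 have nonzero weight after conditioning:
  (W=2, Z=0, X=1, Y=0) weight 3/64
  (W=2, Z=1, X=2, Y=0) weight 1/24
  (W=3, Z=0, X=1, Y=2) weight 1/16
  (W=3, Z=1, X=2, Y=2) weight 1/24
Group by W:
  weight(W=2) = 17/192
  weight(W=3) = 5/48
Total weight = 17/192 + 5/48 = 37/192
P(W=2 | obs) = 17/192 / 37/192 = 17/37
P(W=3 | obs) = 5/48 / 37/192 = 20/37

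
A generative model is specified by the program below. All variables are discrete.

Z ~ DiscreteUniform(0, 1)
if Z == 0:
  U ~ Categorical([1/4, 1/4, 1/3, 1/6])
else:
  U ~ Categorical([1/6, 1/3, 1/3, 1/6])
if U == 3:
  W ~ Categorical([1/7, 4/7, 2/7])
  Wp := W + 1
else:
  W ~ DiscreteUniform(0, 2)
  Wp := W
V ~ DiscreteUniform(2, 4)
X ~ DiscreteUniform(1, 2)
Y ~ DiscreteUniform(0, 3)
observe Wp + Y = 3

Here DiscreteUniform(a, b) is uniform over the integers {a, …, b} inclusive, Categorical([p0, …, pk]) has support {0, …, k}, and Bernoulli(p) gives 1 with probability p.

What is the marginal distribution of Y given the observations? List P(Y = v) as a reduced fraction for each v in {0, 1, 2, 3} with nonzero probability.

Enumerate traces; 144 have nonzero weight after conditioning:
  (Z=0, U=0, W=0, V=2, X=1, Y=3) weight 1/576
  (Z=0, U=0, W=0, V=2, X=2, Y=3) weight 1/576
  (Z=0, U=0, W=0, V=3, X=1, Y=3) weight 1/576
  (Z=0, U=0, W=0, V=3, X=2, Y=3) weight 1/576
  (Z=0, U=0, W=0, V=4, X=1, Y=3) weight 1/576
  (Z=0, U=0, W=0, V=4, X=2, Y=3) weight 1/576
  (Z=0, U=0, W=1, V=2, X=1, Y=2) weight 1/576
  (Z=0, U=0, W=1, V=2, X=2, Y=2) weight 1/576
  (Z=0, U=0, W=2, V=2, X=1, Y=1) weight 1/576
  (Z=0, U=3, W=2, V=2, X=1, Y=0) weight 1/1008
  … 134 more
Group by Y:
  weight(Y=0) = 1/84
  weight(Y=1) = 47/504
  weight(Y=2) = 19/252
  weight(Y=3) = 5/72
Total weight = 1/84 + 47/504 + 19/252 + 5/72 = 1/4
P(Y=0 | obs) = 1/84 / 1/4 = 1/21
P(Y=1 | obs) = 47/504 / 1/4 = 47/126
P(Y=2 | obs) = 19/252 / 1/4 = 19/63
P(Y=3 | obs) = 5/72 / 1/4 = 5/18

P(Y=0) = 1/21, P(Y=1) = 47/126, P(Y=2) = 19/63, P(Y=3) = 5/18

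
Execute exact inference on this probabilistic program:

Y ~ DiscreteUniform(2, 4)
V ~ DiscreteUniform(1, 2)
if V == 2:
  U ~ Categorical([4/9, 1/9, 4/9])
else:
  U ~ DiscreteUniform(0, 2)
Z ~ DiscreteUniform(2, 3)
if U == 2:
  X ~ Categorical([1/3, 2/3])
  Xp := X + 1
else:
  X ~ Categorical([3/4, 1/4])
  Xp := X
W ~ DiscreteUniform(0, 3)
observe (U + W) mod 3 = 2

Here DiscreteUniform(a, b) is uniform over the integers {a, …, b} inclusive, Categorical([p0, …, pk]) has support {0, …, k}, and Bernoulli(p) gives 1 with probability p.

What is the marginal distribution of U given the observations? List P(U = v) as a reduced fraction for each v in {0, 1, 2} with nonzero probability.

Enumerate traces; 96 have nonzero weight after conditioning:
  (Y=2, V=1, U=0, Z=2, X=0, W=2) weight 1/192
  (Y=2, V=1, U=0, Z=2, X=1, W=2) weight 1/576
  (Y=2, V=1, U=0, Z=3, X=0, W=2) weight 1/192
  (Y=2, V=1, U=0, Z=3, X=1, W=2) weight 1/576
  (Y=2, V=1, U=1, Z=2, X=0, W=1) weight 1/192
  (Y=2, V=1, U=1, Z=2, X=1, W=1) weight 1/576
  (Y=2, V=1, U=1, Z=3, X=0, W=1) weight 1/192
  (Y=2, V=1, U=1, Z=3, X=1, W=1) weight 1/576
  (Y=2, V=1, U=2, Z=2, X=0, W=0) weight 1/432
  … 87 more
Group by U:
  weight(U=0) = 7/72
  weight(U=1) = 1/18
  weight(U=2) = 7/36
Total weight = 7/72 + 1/18 + 7/36 = 25/72
P(U=0 | obs) = 7/72 / 25/72 = 7/25
P(U=1 | obs) = 1/18 / 25/72 = 4/25
P(U=2 | obs) = 7/36 / 25/72 = 14/25

P(U=0) = 7/25, P(U=1) = 4/25, P(U=2) = 14/25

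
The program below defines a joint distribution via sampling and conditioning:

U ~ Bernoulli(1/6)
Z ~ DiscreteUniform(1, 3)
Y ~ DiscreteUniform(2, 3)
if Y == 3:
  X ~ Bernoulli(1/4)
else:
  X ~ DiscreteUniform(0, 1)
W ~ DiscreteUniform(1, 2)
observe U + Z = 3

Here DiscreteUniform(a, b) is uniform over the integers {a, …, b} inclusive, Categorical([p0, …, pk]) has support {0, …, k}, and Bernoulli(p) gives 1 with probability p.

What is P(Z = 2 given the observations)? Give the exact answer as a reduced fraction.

P(Z = 2 | obs) = 1/6

Enumerate traces; 16 have nonzero weight after conditioning:
  (U=0, Z=3, Y=2, X=0, W=1) weight 5/144
  (U=0, Z=3, Y=2, X=0, W=2) weight 5/144
  (U=0, Z=3, Y=2, X=1, W=1) weight 5/144
  (U=0, Z=3, Y=2, X=1, W=2) weight 5/144
  (U=0, Z=3, Y=3, X=0, W=1) weight 5/96
  (U=0, Z=3, Y=3, X=0, W=2) weight 5/96
  (U=0, Z=3, Y=3, X=1, W=1) weight 5/288
  (U=0, Z=3, Y=3, X=1, W=2) weight 5/288
  (U=1, Z=2, Y=2, X=0, W=1) weight 1/144
  … 7 more
Group by Z:
  weight(Z=2) = 1/18
  weight(Z=3) = 5/18
Total weight = 1/18 + 5/18 = 1/3
P(Z=2 | obs) = 1/18 / 1/3 = 1/6
P(Z=3 | obs) = 5/18 / 1/3 = 5/6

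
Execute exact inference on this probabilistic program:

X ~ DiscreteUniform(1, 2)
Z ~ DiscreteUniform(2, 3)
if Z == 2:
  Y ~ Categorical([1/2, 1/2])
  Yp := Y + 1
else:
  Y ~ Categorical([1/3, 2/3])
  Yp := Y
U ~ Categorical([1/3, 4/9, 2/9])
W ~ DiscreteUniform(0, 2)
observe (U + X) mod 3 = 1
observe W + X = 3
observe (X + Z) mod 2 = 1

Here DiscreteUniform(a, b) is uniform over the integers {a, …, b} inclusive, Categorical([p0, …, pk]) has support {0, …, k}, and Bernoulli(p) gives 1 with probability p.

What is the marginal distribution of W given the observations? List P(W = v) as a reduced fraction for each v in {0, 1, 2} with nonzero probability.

P(W=1) = 2/5, P(W=2) = 3/5

Enumerate traces; 4 have nonzero weight after conditioning:
  (X=1, Z=2, Y=0, U=0, W=2) weight 1/72
  (X=1, Z=2, Y=1, U=0, W=2) weight 1/72
  (X=2, Z=3, Y=0, U=2, W=1) weight 1/162
  (X=2, Z=3, Y=1, U=2, W=1) weight 1/81
Group by W:
  weight(W=1) = 1/54
  weight(W=2) = 1/36
Total weight = 1/54 + 1/36 = 5/108
P(W=1 | obs) = 1/54 / 5/108 = 2/5
P(W=2 | obs) = 1/36 / 5/108 = 3/5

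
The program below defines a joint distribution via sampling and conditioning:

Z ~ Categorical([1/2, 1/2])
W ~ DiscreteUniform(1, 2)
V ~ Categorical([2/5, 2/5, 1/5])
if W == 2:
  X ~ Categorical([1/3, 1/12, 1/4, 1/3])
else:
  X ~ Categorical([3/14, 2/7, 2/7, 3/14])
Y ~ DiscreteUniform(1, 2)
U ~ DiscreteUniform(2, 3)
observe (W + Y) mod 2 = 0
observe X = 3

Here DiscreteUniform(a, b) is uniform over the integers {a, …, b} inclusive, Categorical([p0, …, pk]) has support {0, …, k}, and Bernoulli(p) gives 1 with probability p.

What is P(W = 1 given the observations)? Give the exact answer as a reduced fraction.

Enumerate traces; 24 have nonzero weight after conditioning:
  (Z=0, W=1, V=0, X=3, Y=1, U=2) weight 3/560
  (Z=0, W=1, V=0, X=3, Y=1, U=3) weight 3/560
  (Z=0, W=1, V=1, X=3, Y=1, U=2) weight 3/560
  (Z=0, W=1, V=1, X=3, Y=1, U=3) weight 3/560
  (Z=0, W=1, V=2, X=3, Y=1, U=2) weight 3/1120
  (Z=0, W=1, V=2, X=3, Y=1, U=3) weight 3/1120
  (Z=0, W=2, V=0, X=3, Y=2, U=2) weight 1/120
  (Z=0, W=2, V=0, X=3, Y=2, U=3) weight 1/120
  … 16 more
Group by W:
  weight(W=1) = 3/56
  weight(W=2) = 1/12
Total weight = 3/56 + 1/12 = 23/168
P(W=1 | obs) = 3/56 / 23/168 = 9/23
P(W=2 | obs) = 1/12 / 23/168 = 14/23

P(W = 1 | obs) = 9/23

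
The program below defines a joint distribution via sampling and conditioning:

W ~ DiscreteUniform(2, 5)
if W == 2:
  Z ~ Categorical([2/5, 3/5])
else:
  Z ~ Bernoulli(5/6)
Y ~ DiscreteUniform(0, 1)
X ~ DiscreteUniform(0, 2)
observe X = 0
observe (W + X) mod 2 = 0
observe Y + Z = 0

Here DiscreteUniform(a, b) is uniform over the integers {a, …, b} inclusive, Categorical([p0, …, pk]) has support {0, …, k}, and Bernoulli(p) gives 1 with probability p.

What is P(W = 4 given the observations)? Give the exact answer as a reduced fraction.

Enumerate traces; 2 have nonzero weight after conditioning:
  (W=2, Z=0, Y=0, X=0) weight 1/60
  (W=4, Z=0, Y=0, X=0) weight 1/144
Group by W:
  weight(W=2) = 1/60
  weight(W=4) = 1/144
Total weight = 1/60 + 1/144 = 17/720
P(W=2 | obs) = 1/60 / 17/720 = 12/17
P(W=4 | obs) = 1/144 / 17/720 = 5/17

P(W = 4 | obs) = 5/17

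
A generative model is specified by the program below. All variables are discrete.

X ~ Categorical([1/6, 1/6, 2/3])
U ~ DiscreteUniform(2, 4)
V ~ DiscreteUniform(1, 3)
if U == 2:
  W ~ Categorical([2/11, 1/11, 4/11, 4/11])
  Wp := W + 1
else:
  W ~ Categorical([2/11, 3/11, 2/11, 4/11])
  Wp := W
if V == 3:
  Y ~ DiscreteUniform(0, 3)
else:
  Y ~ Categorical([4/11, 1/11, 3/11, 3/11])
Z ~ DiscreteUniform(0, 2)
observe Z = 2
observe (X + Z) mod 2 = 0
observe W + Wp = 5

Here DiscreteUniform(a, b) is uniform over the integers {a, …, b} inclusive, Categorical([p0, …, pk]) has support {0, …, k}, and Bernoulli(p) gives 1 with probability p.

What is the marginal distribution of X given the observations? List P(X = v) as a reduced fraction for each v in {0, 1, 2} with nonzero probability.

P(X=0) = 1/5, P(X=2) = 4/5

Enumerate traces; 24 have nonzero weight after conditioning:
  (X=0, U=2, V=1, W=2, Y=0, Z=2) weight 8/9801
  (X=0, U=2, V=1, W=2, Y=1, Z=2) weight 2/9801
  (X=0, U=2, V=1, W=2, Y=2, Z=2) weight 2/3267
  (X=0, U=2, V=1, W=2, Y=3, Z=2) weight 2/3267
  (X=0, U=2, V=2, W=2, Y=0, Z=2) weight 8/9801
  (X=0, U=2, V=2, W=2, Y=1, Z=2) weight 2/9801
  (X=0, U=2, V=2, W=2, Y=2, Z=2) weight 2/3267
  (X=0, U=2, V=2, W=2, Y=3, Z=2) weight 2/3267
  (X=2, U=2, V=1, W=2, Y=0, Z=2) weight 32/9801
  … 15 more
Group by X:
  weight(X=0) = 2/297
  weight(X=2) = 8/297
Total weight = 2/297 + 8/297 = 10/297
P(X=0 | obs) = 2/297 / 10/297 = 1/5
P(X=2 | obs) = 8/297 / 10/297 = 4/5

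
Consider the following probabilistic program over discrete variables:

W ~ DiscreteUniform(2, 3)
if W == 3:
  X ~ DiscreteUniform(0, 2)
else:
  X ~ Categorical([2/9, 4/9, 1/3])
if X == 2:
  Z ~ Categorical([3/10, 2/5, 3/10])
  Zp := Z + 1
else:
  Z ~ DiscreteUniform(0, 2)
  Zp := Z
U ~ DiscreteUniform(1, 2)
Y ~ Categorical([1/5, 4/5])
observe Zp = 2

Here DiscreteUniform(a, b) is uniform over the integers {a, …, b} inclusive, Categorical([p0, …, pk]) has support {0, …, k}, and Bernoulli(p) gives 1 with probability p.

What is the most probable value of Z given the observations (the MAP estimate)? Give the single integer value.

argmax_v P(Z = v | obs) = 2

Enumerate traces; 24 have nonzero weight after conditioning:
  (W=2, X=0, Z=2, U=1, Y=0) weight 1/270
  (W=2, X=0, Z=2, U=1, Y=1) weight 2/135
  (W=2, X=0, Z=2, U=2, Y=0) weight 1/270
  (W=2, X=0, Z=2, U=2, Y=1) weight 2/135
  (W=2, X=1, Z=2, U=1, Y=0) weight 1/135
  (W=2, X=1, Z=2, U=1, Y=1) weight 4/135
  (W=2, X=1, Z=2, U=2, Y=0) weight 1/135
  (W=2, X=1, Z=2, U=2, Y=1) weight 4/135
  (W=2, X=2, Z=1, U=1, Y=0) weight 1/150
  … 15 more
Group by Z:
  weight(Z=1) = 2/15
  weight(Z=2) = 2/9
Total weight = 2/15 + 2/9 = 16/45
P(Z=1 | obs) = 2/15 / 16/45 = 3/8
P(Z=2 | obs) = 2/9 / 16/45 = 5/8
argmax = 2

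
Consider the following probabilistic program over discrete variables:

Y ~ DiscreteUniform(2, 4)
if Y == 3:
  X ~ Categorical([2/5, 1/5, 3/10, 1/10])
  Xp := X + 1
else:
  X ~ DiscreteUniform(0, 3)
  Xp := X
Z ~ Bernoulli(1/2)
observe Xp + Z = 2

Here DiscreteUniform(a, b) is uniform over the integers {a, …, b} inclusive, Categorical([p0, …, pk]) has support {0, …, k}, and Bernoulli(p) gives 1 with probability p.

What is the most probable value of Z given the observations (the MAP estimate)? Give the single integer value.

argmax_v P(Z = v | obs) = 1

Enumerate traces; 6 have nonzero weight after conditioning:
  (Y=2, X=1, Z=1) weight 1/24
  (Y=2, X=2, Z=0) weight 1/24
  (Y=3, X=0, Z=1) weight 1/15
  (Y=3, X=1, Z=0) weight 1/30
  (Y=4, X=1, Z=1) weight 1/24
  (Y=4, X=2, Z=0) weight 1/24
Group by Z:
  weight(Z=0) = 7/60
  weight(Z=1) = 3/20
Total weight = 7/60 + 3/20 = 4/15
P(Z=0 | obs) = 7/60 / 4/15 = 7/16
P(Z=1 | obs) = 3/20 / 4/15 = 9/16
argmax = 1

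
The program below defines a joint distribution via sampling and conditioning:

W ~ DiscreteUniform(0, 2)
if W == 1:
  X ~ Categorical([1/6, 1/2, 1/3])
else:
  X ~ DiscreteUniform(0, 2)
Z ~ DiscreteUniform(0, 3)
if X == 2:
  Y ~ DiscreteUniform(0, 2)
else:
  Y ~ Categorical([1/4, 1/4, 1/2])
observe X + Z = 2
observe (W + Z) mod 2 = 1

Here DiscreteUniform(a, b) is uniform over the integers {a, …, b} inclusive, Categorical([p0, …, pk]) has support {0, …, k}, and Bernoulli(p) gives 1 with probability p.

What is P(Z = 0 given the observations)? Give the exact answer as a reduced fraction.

Enumerate traces; 12 have nonzero weight after conditioning:
  (W=0, X=1, Z=1, Y=0) weight 1/144
  (W=0, X=1, Z=1, Y=1) weight 1/144
  (W=0, X=1, Z=1, Y=2) weight 1/72
  (W=1, X=0, Z=2, Y=0) weight 1/288
  (W=1, X=0, Z=2, Y=1) weight 1/288
  (W=1, X=0, Z=2, Y=2) weight 1/144
  (W=1, X=2, Z=0, Y=0) weight 1/108
  (W=1, X=2, Z=0, Y=1) weight 1/108
  … 4 more
Group by Z:
  weight(Z=0) = 1/36
  weight(Z=1) = 1/18
  weight(Z=2) = 1/72
Total weight = 1/36 + 1/18 + 1/72 = 7/72
P(Z=0 | obs) = 1/36 / 7/72 = 2/7
P(Z=1 | obs) = 1/18 / 7/72 = 4/7
P(Z=2 | obs) = 1/72 / 7/72 = 1/7

P(Z = 0 | obs) = 2/7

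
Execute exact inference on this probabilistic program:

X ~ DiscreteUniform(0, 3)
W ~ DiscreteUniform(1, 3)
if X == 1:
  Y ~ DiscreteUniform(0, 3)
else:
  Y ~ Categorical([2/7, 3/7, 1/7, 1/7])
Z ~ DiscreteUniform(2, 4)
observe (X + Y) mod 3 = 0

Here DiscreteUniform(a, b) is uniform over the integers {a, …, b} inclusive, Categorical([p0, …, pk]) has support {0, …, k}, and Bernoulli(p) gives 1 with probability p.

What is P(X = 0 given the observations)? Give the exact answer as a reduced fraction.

Enumerate traces; 54 have nonzero weight after conditioning:
  (X=0, W=1, Y=0, Z=2) weight 1/126
  (X=0, W=1, Y=0, Z=3) weight 1/126
  (X=0, W=1, Y=0, Z=4) weight 1/126
  (X=0, W=1, Y=3, Z=2) weight 1/252
  (X=0, W=1, Y=3, Z=3) weight 1/252
  (X=0, W=1, Y=3, Z=4) weight 1/252
  (X=0, W=2, Y=0, Z=2) weight 1/126
  (X=0, W=2, Y=0, Z=3) weight 1/126
  (X=1, W=1, Y=2, Z=2) weight 1/144
  (X=2, W=1, Y=1, Z=2) weight 1/84
  … 44 more
Group by X:
  weight(X=0) = 3/28
  weight(X=1) = 1/16
  weight(X=2) = 3/28
  weight(X=3) = 3/28
Total weight = 3/28 + 1/16 + 3/28 + 3/28 = 43/112
P(X=0 | obs) = 3/28 / 43/112 = 12/43
P(X=1 | obs) = 1/16 / 43/112 = 7/43
P(X=2 | obs) = 3/28 / 43/112 = 12/43
P(X=3 | obs) = 3/28 / 43/112 = 12/43

P(X = 0 | obs) = 12/43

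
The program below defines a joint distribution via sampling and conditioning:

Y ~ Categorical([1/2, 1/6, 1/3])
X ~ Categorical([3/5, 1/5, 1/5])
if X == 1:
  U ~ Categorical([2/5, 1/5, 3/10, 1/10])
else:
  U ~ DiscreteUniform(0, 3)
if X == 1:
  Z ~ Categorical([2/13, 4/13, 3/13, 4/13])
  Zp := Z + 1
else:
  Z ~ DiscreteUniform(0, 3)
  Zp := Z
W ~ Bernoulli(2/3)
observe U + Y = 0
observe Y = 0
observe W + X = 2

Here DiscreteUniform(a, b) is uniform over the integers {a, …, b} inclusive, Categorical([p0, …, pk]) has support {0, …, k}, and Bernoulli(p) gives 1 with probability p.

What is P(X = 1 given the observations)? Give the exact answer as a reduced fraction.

P(X = 1 | obs) = 16/21

Enumerate traces; 8 have nonzero weight after conditioning:
  (Y=0, X=1, U=0, Z=0, W=1) weight 4/975
  (Y=0, X=1, U=0, Z=1, W=1) weight 8/975
  (Y=0, X=1, U=0, Z=2, W=1) weight 2/325
  (Y=0, X=1, U=0, Z=3, W=1) weight 8/975
  (Y=0, X=2, U=0, Z=0, W=0) weight 1/480
  (Y=0, X=2, U=0, Z=1, W=0) weight 1/480
  (Y=0, X=2, U=0, Z=2, W=0) weight 1/480
  (Y=0, X=2, U=0, Z=3, W=0) weight 1/480
Group by X:
  weight(X=1) = 2/75
  weight(X=2) = 1/120
Total weight = 2/75 + 1/120 = 7/200
P(X=1 | obs) = 2/75 / 7/200 = 16/21
P(X=2 | obs) = 1/120 / 7/200 = 5/21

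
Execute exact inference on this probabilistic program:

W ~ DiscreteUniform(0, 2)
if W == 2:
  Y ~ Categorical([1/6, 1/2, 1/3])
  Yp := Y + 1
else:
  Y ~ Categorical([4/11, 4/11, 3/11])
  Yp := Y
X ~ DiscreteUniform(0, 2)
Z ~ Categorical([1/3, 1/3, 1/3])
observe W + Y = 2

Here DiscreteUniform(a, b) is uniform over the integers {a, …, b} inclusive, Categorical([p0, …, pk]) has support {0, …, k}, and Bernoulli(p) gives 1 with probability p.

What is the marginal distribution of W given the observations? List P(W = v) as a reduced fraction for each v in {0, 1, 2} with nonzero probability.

P(W=0) = 18/53, P(W=1) = 24/53, P(W=2) = 11/53

Enumerate traces; 27 have nonzero weight after conditioning:
  (W=0, Y=2, X=0, Z=0) weight 1/99
  (W=0, Y=2, X=0, Z=1) weight 1/99
  (W=0, Y=2, X=0, Z=2) weight 1/99
  (W=0, Y=2, X=1, Z=0) weight 1/99
  (W=0, Y=2, X=1, Z=1) weight 1/99
  (W=0, Y=2, X=1, Z=2) weight 1/99
  (W=0, Y=2, X=2, Z=0) weight 1/99
  (W=0, Y=2, X=2, Z=1) weight 1/99
  (W=1, Y=1, X=0, Z=0) weight 4/297
  (W=2, Y=0, X=0, Z=0) weight 1/162
  … 17 more
Group by W:
  weight(W=0) = 1/11
  weight(W=1) = 4/33
  weight(W=2) = 1/18
Total weight = 1/11 + 4/33 + 1/18 = 53/198
P(W=0 | obs) = 1/11 / 53/198 = 18/53
P(W=1 | obs) = 4/33 / 53/198 = 24/53
P(W=2 | obs) = 1/18 / 53/198 = 11/53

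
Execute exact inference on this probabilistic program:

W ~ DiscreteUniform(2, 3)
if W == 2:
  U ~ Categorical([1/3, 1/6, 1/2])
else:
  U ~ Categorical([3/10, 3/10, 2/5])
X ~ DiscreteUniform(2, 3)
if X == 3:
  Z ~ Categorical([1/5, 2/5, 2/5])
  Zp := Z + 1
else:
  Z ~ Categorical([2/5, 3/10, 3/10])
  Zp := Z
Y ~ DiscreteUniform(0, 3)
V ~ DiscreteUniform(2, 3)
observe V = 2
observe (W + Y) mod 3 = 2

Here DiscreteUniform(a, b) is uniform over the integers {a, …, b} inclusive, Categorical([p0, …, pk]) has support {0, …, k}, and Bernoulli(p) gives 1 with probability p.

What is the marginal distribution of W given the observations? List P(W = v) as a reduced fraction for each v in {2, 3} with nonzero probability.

P(W=2) = 2/3, P(W=3) = 1/3

Enumerate traces; 54 have nonzero weight after conditioning:
  (W=2, U=0, X=2, Z=0, Y=0, V=2) weight 1/240
  (W=2, U=0, X=2, Z=0, Y=3, V=2) weight 1/240
  (W=2, U=0, X=2, Z=1, Y=0, V=2) weight 1/320
  (W=2, U=0, X=2, Z=1, Y=3, V=2) weight 1/320
  (W=2, U=0, X=2, Z=2, Y=0, V=2) weight 1/320
  (W=2, U=0, X=2, Z=2, Y=3, V=2) weight 1/320
  (W=2, U=0, X=3, Z=0, Y=0, V=2) weight 1/480
  (W=2, U=0, X=3, Z=0, Y=3, V=2) weight 1/480
  (W=3, U=0, X=2, Z=0, Y=2, V=2) weight 3/800
  … 45 more
Group by W:
  weight(W=2) = 1/8
  weight(W=3) = 1/16
Total weight = 1/8 + 1/16 = 3/16
P(W=2 | obs) = 1/8 / 3/16 = 2/3
P(W=3 | obs) = 1/16 / 3/16 = 1/3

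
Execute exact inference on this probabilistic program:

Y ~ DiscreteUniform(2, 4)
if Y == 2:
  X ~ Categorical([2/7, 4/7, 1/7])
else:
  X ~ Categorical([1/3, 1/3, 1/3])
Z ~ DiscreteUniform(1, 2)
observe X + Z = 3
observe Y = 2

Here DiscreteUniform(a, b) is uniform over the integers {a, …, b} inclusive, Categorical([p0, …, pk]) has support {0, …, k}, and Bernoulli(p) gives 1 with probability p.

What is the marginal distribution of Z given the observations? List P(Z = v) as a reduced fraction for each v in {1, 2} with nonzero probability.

Enumerate traces; 2 have nonzero weight after conditioning:
  (Y=2, X=1, Z=2) weight 2/21
  (Y=2, X=2, Z=1) weight 1/42
Group by Z:
  weight(Z=1) = 1/42
  weight(Z=2) = 2/21
Total weight = 1/42 + 2/21 = 5/42
P(Z=1 | obs) = 1/42 / 5/42 = 1/5
P(Z=2 | obs) = 2/21 / 5/42 = 4/5

P(Z=1) = 1/5, P(Z=2) = 4/5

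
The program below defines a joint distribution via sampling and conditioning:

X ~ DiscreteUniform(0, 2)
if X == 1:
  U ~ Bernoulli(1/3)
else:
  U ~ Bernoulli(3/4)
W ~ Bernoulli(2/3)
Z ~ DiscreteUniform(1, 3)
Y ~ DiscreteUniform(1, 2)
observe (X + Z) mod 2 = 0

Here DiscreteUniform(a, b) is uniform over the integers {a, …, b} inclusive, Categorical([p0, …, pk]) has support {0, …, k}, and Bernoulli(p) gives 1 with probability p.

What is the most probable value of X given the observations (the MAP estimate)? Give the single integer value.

argmax_v P(X = v | obs) = 1

Enumerate traces; 32 have nonzero weight after conditioning:
  (X=0, U=0, W=0, Z=2, Y=1) weight 1/216
  (X=0, U=0, W=0, Z=2, Y=2) weight 1/216
  (X=0, U=0, W=1, Z=2, Y=1) weight 1/108
  (X=0, U=0, W=1, Z=2, Y=2) weight 1/108
  (X=0, U=1, W=0, Z=2, Y=1) weight 1/72
  (X=0, U=1, W=0, Z=2, Y=2) weight 1/72
  (X=0, U=1, W=1, Z=2, Y=1) weight 1/36
  (X=0, U=1, W=1, Z=2, Y=2) weight 1/36
  (X=1, U=0, W=0, Z=1, Y=1) weight 1/81
  (X=2, U=0, W=0, Z=2, Y=1) weight 1/216
  … 22 more
Group by X:
  weight(X=0) = 1/9
  weight(X=1) = 2/9
  weight(X=2) = 1/9
Total weight = 1/9 + 2/9 + 1/9 = 4/9
P(X=0 | obs) = 1/9 / 4/9 = 1/4
P(X=1 | obs) = 2/9 / 4/9 = 1/2
P(X=2 | obs) = 1/9 / 4/9 = 1/4
argmax = 1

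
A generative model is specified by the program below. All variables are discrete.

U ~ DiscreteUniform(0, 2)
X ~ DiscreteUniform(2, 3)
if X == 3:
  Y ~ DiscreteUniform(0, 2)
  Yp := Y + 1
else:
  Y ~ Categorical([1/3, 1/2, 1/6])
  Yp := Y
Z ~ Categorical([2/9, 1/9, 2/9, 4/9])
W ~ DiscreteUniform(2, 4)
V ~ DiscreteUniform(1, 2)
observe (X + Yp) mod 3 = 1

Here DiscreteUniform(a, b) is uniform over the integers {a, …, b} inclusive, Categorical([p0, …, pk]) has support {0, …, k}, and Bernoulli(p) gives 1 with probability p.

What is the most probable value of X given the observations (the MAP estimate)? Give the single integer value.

Enumerate traces; 144 have nonzero weight after conditioning:
  (U=0, X=2, Y=2, Z=0, W=2, V=1) weight 1/972
  (U=0, X=2, Y=2, Z=0, W=2, V=2) weight 1/972
  (U=0, X=2, Y=2, Z=0, W=3, V=1) weight 1/972
  (U=0, X=2, Y=2, Z=0, W=3, V=2) weight 1/972
  (U=0, X=2, Y=2, Z=0, W=4, V=1) weight 1/972
  (U=0, X=2, Y=2, Z=0, W=4, V=2) weight 1/972
  (U=0, X=2, Y=2, Z=1, W=2, V=1) weight 1/1944
  (U=0, X=2, Y=2, Z=1, W=2, V=2) weight 1/1944
  (U=0, X=3, Y=0, Z=0, W=2, V=1) weight 1/486
  … 135 more
Group by X:
  weight(X=2) = 1/12
  weight(X=3) = 1/6
Total weight = 1/12 + 1/6 = 1/4
P(X=2 | obs) = 1/12 / 1/4 = 1/3
P(X=3 | obs) = 1/6 / 1/4 = 2/3
argmax = 3

argmax_v P(X = v | obs) = 3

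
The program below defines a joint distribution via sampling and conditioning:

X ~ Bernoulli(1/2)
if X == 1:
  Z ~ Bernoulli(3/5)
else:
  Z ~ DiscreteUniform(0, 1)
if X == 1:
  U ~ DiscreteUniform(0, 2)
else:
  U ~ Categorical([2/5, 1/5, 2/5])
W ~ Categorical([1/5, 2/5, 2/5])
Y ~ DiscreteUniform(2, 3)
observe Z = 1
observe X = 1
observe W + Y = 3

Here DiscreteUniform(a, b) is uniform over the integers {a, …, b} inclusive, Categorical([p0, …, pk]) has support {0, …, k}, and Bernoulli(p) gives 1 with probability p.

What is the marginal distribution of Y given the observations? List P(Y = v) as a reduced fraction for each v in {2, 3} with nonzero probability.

Enumerate traces; 6 have nonzero weight after conditioning:
  (X=1, Z=1, U=0, W=0, Y=3) weight 1/100
  (X=1, Z=1, U=0, W=1, Y=2) weight 1/50
  (X=1, Z=1, U=1, W=0, Y=3) weight 1/100
  (X=1, Z=1, U=1, W=1, Y=2) weight 1/50
  (X=1, Z=1, U=2, W=0, Y=3) weight 1/100
  (X=1, Z=1, U=2, W=1, Y=2) weight 1/50
Group by Y:
  weight(Y=2) = 3/50
  weight(Y=3) = 3/100
Total weight = 3/50 + 3/100 = 9/100
P(Y=2 | obs) = 3/50 / 9/100 = 2/3
P(Y=3 | obs) = 3/100 / 9/100 = 1/3

P(Y=2) = 2/3, P(Y=3) = 1/3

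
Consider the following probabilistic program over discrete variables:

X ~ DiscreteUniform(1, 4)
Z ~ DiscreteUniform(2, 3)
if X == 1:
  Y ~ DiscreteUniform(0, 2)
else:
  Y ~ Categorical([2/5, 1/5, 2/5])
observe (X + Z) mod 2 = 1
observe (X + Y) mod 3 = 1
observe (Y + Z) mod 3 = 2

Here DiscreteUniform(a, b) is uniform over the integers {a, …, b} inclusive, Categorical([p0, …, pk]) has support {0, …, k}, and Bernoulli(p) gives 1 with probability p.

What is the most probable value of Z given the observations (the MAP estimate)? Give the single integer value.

argmax_v P(Z = v | obs) = 3

Enumerate traces; 2 have nonzero weight after conditioning:
  (X=1, Z=2, Y=0) weight 1/24
  (X=2, Z=3, Y=2) weight 1/20
Group by Z:
  weight(Z=2) = 1/24
  weight(Z=3) = 1/20
Total weight = 1/24 + 1/20 = 11/120
P(Z=2 | obs) = 1/24 / 11/120 = 5/11
P(Z=3 | obs) = 1/20 / 11/120 = 6/11
argmax = 3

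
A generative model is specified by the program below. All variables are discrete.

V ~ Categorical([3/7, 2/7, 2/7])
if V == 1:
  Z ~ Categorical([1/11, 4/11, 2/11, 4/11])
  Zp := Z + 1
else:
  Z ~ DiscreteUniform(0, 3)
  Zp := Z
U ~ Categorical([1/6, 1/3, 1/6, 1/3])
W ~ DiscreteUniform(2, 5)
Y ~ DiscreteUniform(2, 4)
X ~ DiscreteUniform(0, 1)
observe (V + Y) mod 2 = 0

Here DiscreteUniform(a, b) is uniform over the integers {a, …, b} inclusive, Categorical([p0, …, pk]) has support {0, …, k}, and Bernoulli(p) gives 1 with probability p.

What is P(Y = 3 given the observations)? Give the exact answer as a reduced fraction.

Enumerate traces; 640 have nonzero weight after conditioning:
  (V=0, Z=0, U=0, W=2, Y=2, X=0) weight 1/1344
  (V=0, Z=0, U=0, W=2, Y=2, X=1) weight 1/1344
  (V=0, Z=0, U=0, W=2, Y=4, X=0) weight 1/1344
  (V=0, Z=0, U=0, W=2, Y=4, X=1) weight 1/1344
  (V=0, Z=0, U=0, W=3, Y=2, X=0) weight 1/1344
  (V=0, Z=0, U=0, W=3, Y=2, X=1) weight 1/1344
  (V=0, Z=0, U=0, W=3, Y=4, X=0) weight 1/1344
  (V=0, Z=0, U=0, W=3, Y=4, X=1) weight 1/1344
  (V=1, Z=0, U=0, W=2, Y=3, X=0) weight 1/5544
  … 631 more
Group by Y:
  weight(Y=2) = 5/21
  weight(Y=3) = 2/21
  weight(Y=4) = 5/21
Total weight = 5/21 + 2/21 + 5/21 = 4/7
P(Y=2 | obs) = 5/21 / 4/7 = 5/12
P(Y=3 | obs) = 2/21 / 4/7 = 1/6
P(Y=4 | obs) = 5/21 / 4/7 = 5/12

P(Y = 3 | obs) = 1/6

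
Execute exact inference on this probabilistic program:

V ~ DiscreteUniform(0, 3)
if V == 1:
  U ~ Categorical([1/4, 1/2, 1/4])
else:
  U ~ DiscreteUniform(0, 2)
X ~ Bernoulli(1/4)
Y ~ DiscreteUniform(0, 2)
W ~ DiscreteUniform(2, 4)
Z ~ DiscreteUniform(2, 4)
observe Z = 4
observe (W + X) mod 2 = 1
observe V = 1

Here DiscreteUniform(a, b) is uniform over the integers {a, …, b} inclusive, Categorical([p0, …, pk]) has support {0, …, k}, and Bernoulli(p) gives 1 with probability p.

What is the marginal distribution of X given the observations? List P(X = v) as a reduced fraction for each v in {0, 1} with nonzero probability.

Enumerate traces; 27 have nonzero weight after conditioning:
  (V=1, U=0, X=0, Y=0, W=3, Z=4) weight 1/576
  (V=1, U=0, X=0, Y=1, W=3, Z=4) weight 1/576
  (V=1, U=0, X=0, Y=2, W=3, Z=4) weight 1/576
  (V=1, U=0, X=1, Y=0, W=2, Z=4) weight 1/1728
  (V=1, U=0, X=1, Y=0, W=4, Z=4) weight 1/1728
  (V=1, U=0, X=1, Y=1, W=2, Z=4) weight 1/1728
  (V=1, U=0, X=1, Y=1, W=4, Z=4) weight 1/1728
  (V=1, U=0, X=1, Y=2, W=2, Z=4) weight 1/1728
  … 19 more
Group by X:
  weight(X=0) = 1/48
  weight(X=1) = 1/72
Total weight = 1/48 + 1/72 = 5/144
P(X=0 | obs) = 1/48 / 5/144 = 3/5
P(X=1 | obs) = 1/72 / 5/144 = 2/5

P(X=0) = 3/5, P(X=1) = 2/5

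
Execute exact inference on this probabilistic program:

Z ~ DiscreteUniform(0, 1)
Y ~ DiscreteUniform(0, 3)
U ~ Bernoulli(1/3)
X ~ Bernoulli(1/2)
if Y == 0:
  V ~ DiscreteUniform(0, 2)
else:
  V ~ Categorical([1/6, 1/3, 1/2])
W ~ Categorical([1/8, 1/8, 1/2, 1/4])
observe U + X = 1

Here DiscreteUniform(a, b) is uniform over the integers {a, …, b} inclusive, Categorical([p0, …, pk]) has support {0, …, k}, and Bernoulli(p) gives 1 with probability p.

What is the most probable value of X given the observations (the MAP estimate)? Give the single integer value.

argmax_v P(X = v | obs) = 1

Enumerate traces; 192 have nonzero weight after conditioning:
  (Z=0, Y=0, U=0, X=1, V=0, W=0) weight 1/576
  (Z=0, Y=0, U=0, X=1, V=0, W=1) weight 1/576
  (Z=0, Y=0, U=0, X=1, V=0, W=2) weight 1/144
  (Z=0, Y=0, U=0, X=1, V=0, W=3) weight 1/288
  (Z=0, Y=0, U=0, X=1, V=1, W=0) weight 1/576
  (Z=0, Y=0, U=0, X=1, V=1, W=1) weight 1/576
  (Z=0, Y=0, U=0, X=1, V=1, W=2) weight 1/144
  (Z=0, Y=0, U=0, X=1, V=1, W=3) weight 1/288
  (Z=0, Y=0, U=1, X=0, V=0, W=0) weight 1/1152
  … 183 more
Group by X:
  weight(X=0) = 1/6
  weight(X=1) = 1/3
Total weight = 1/6 + 1/3 = 1/2
P(X=0 | obs) = 1/6 / 1/2 = 1/3
P(X=1 | obs) = 1/3 / 1/2 = 2/3
argmax = 1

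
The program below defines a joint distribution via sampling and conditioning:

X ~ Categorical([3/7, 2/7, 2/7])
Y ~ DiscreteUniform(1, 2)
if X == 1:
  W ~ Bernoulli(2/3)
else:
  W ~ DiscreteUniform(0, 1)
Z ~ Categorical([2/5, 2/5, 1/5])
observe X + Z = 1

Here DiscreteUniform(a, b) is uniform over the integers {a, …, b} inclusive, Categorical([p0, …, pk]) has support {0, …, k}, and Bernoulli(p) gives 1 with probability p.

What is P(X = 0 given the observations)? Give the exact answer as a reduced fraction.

Enumerate traces; 8 have nonzero weight after conditioning:
  (X=0, Y=1, W=0, Z=1) weight 3/70
  (X=0, Y=1, W=1, Z=1) weight 3/70
  (X=0, Y=2, W=0, Z=1) weight 3/70
  (X=0, Y=2, W=1, Z=1) weight 3/70
  (X=1, Y=1, W=0, Z=0) weight 2/105
  (X=1, Y=1, W=1, Z=0) weight 4/105
  (X=1, Y=2, W=0, Z=0) weight 2/105
  (X=1, Y=2, W=1, Z=0) weight 4/105
Group by X:
  weight(X=0) = 6/35
  weight(X=1) = 4/35
Total weight = 6/35 + 4/35 = 2/7
P(X=0 | obs) = 6/35 / 2/7 = 3/5
P(X=1 | obs) = 4/35 / 2/7 = 2/5

P(X = 0 | obs) = 3/5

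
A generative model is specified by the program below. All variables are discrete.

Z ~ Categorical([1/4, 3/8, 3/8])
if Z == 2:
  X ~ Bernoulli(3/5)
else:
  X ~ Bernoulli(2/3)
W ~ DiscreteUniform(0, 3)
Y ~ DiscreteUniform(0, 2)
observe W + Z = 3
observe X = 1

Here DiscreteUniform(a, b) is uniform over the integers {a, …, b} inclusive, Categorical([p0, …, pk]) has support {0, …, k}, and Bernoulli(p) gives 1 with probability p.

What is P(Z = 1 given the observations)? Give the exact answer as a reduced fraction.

Enumerate traces; 9 have nonzero weight after conditioning:
  (Z=0, X=1, W=3, Y=0) weight 1/72
  (Z=0, X=1, W=3, Y=1) weight 1/72
  (Z=0, X=1, W=3, Y=2) weight 1/72
  (Z=1, X=1, W=2, Y=0) weight 1/48
  (Z=1, X=1, W=2, Y=1) weight 1/48
  (Z=1, X=1, W=2, Y=2) weight 1/48
  (Z=2, X=1, W=1, Y=0) weight 3/160
  (Z=2, X=1, W=1, Y=1) weight 3/160
  … 1 more
Group by Z:
  weight(Z=0) = 1/24
  weight(Z=1) = 1/16
  weight(Z=2) = 9/160
Total weight = 1/24 + 1/16 + 9/160 = 77/480
P(Z=0 | obs) = 1/24 / 77/480 = 20/77
P(Z=1 | obs) = 1/16 / 77/480 = 30/77
P(Z=2 | obs) = 9/160 / 77/480 = 27/77

P(Z = 1 | obs) = 30/77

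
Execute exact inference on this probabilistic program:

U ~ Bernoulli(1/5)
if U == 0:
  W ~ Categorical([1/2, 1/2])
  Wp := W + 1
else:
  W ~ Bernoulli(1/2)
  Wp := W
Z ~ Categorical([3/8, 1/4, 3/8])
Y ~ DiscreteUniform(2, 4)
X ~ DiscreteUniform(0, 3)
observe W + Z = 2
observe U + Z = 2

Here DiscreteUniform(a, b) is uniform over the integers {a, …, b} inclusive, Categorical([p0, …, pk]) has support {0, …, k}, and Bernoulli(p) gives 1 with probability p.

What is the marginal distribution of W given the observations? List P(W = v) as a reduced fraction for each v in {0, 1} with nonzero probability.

Enumerate traces; 24 have nonzero weight after conditioning:
  (U=0, W=0, Z=2, Y=2, X=0) weight 1/80
  (U=0, W=0, Z=2, Y=2, X=1) weight 1/80
  (U=0, W=0, Z=2, Y=2, X=2) weight 1/80
  (U=0, W=0, Z=2, Y=2, X=3) weight 1/80
  (U=0, W=0, Z=2, Y=3, X=0) weight 1/80
  (U=0, W=0, Z=2, Y=3, X=1) weight 1/80
  (U=0, W=0, Z=2, Y=3, X=2) weight 1/80
  (U=0, W=0, Z=2, Y=3, X=3) weight 1/80
  (U=1, W=1, Z=1, Y=2, X=0) weight 1/480
  … 15 more
Group by W:
  weight(W=0) = 3/20
  weight(W=1) = 1/40
Total weight = 3/20 + 1/40 = 7/40
P(W=0 | obs) = 3/20 / 7/40 = 6/7
P(W=1 | obs) = 1/40 / 7/40 = 1/7

P(W=0) = 6/7, P(W=1) = 1/7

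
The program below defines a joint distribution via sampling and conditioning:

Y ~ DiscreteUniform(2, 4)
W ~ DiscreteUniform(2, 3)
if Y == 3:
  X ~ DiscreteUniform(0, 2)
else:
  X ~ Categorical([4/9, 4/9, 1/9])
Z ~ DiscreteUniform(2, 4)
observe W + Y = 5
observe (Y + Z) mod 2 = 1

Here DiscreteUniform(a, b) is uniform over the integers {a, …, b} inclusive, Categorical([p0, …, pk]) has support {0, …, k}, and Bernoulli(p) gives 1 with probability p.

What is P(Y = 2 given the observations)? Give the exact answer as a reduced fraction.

Enumerate traces; 9 have nonzero weight after conditioning:
  (Y=2, W=3, X=0, Z=3) weight 2/81
  (Y=2, W=3, X=1, Z=3) weight 2/81
  (Y=2, W=3, X=2, Z=3) weight 1/162
  (Y=3, W=2, X=0, Z=2) weight 1/54
  (Y=3, W=2, X=0, Z=4) weight 1/54
  (Y=3, W=2, X=1, Z=2) weight 1/54
  (Y=3, W=2, X=1, Z=4) weight 1/54
  (Y=3, W=2, X=2, Z=2) weight 1/54
  … 1 more
Group by Y:
  weight(Y=2) = 1/18
  weight(Y=3) = 1/9
Total weight = 1/18 + 1/9 = 1/6
P(Y=2 | obs) = 1/18 / 1/6 = 1/3
P(Y=3 | obs) = 1/9 / 1/6 = 2/3

P(Y = 2 | obs) = 1/3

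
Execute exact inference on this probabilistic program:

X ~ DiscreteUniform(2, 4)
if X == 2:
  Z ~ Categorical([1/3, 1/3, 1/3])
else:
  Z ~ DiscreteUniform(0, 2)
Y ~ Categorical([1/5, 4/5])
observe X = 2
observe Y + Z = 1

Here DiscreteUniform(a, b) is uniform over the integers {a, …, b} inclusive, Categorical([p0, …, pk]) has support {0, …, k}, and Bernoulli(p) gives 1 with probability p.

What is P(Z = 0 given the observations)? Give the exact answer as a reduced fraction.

Enumerate traces; 2 have nonzero weight after conditioning:
  (X=2, Z=0, Y=1) weight 4/45
  (X=2, Z=1, Y=0) weight 1/45
Group by Z:
  weight(Z=0) = 4/45
  weight(Z=1) = 1/45
Total weight = 4/45 + 1/45 = 1/9
P(Z=0 | obs) = 4/45 / 1/9 = 4/5
P(Z=1 | obs) = 1/45 / 1/9 = 1/5

P(Z = 0 | obs) = 4/5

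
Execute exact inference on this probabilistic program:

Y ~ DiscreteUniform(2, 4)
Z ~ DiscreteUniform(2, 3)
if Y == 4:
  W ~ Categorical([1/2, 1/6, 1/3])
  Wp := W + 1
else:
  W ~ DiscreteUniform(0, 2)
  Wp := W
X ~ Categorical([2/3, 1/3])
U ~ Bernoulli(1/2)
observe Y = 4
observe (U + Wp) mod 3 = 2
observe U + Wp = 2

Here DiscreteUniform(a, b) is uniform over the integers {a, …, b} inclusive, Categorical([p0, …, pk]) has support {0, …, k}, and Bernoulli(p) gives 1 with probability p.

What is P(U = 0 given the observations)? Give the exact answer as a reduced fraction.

P(U = 0 | obs) = 1/4

Enumerate traces; 8 have nonzero weight after conditioning:
  (Y=4, Z=2, W=0, X=0, U=1) weight 1/36
  (Y=4, Z=2, W=0, X=1, U=1) weight 1/72
  (Y=4, Z=2, W=1, X=0, U=0) weight 1/108
  (Y=4, Z=2, W=1, X=1, U=0) weight 1/216
  (Y=4, Z=3, W=0, X=0, U=1) weight 1/36
  (Y=4, Z=3, W=0, X=1, U=1) weight 1/72
  (Y=4, Z=3, W=1, X=0, U=0) weight 1/108
  (Y=4, Z=3, W=1, X=1, U=0) weight 1/216
Group by U:
  weight(U=0) = 1/36
  weight(U=1) = 1/12
Total weight = 1/36 + 1/12 = 1/9
P(U=0 | obs) = 1/36 / 1/9 = 1/4
P(U=1 | obs) = 1/12 / 1/9 = 3/4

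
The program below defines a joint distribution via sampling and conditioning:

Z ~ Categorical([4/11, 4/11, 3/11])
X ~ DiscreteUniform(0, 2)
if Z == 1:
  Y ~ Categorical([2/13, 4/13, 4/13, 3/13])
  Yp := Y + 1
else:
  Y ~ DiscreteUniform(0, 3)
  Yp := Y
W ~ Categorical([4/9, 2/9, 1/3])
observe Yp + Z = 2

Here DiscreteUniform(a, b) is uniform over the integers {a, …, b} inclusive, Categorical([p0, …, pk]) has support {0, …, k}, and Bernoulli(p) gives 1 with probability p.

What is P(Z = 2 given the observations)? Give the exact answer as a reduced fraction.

Enumerate traces; 27 have nonzero weight after conditioning:
  (Z=0, X=0, Y=2, W=0) weight 4/297
  (Z=0, X=0, Y=2, W=1) weight 2/297
  (Z=0, X=0, Y=2, W=2) weight 1/99
  (Z=0, X=1, Y=2, W=0) weight 4/297
  (Z=0, X=1, Y=2, W=1) weight 2/297
  (Z=0, X=1, Y=2, W=2) weight 1/99
  (Z=0, X=2, Y=2, W=0) weight 4/297
  (Z=0, X=2, Y=2, W=1) weight 2/297
  (Z=1, X=0, Y=0, W=0) weight 32/3861
  (Z=2, X=0, Y=0, W=0) weight 1/99
  … 17 more
Group by Z:
  weight(Z=0) = 1/11
  weight(Z=1) = 8/143
  weight(Z=2) = 3/44
Total weight = 1/11 + 8/143 + 3/44 = 123/572
P(Z=0 | obs) = 1/11 / 123/572 = 52/123
P(Z=1 | obs) = 8/143 / 123/572 = 32/123
P(Z=2 | obs) = 3/44 / 123/572 = 13/41

P(Z = 2 | obs) = 13/41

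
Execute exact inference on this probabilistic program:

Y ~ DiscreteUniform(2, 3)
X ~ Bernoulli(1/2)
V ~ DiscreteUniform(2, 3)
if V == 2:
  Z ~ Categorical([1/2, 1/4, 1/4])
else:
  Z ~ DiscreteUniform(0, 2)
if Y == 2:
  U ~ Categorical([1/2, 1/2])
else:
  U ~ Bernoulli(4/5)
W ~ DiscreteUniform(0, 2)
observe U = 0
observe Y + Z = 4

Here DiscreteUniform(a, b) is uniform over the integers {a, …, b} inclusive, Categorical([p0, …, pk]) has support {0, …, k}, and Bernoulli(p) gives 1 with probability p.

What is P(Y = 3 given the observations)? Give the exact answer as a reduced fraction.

Enumerate traces; 24 have nonzero weight after conditioning:
  (Y=2, X=0, V=2, Z=2, U=0, W=0) weight 1/192
  (Y=2, X=0, V=2, Z=2, U=0, W=1) weight 1/192
  (Y=2, X=0, V=2, Z=2, U=0, W=2) weight 1/192
  (Y=2, X=0, V=3, Z=2, U=0, W=0) weight 1/144
  (Y=2, X=0, V=3, Z=2, U=0, W=1) weight 1/144
  (Y=2, X=0, V=3, Z=2, U=0, W=2) weight 1/144
  (Y=2, X=1, V=2, Z=2, U=0, W=0) weight 1/192
  (Y=2, X=1, V=2, Z=2, U=0, W=1) weight 1/192
  (Y=3, X=0, V=2, Z=1, U=0, W=0) weight 1/480
  … 15 more
Group by Y:
  weight(Y=2) = 7/96
  weight(Y=3) = 7/240
Total weight = 7/96 + 7/240 = 49/480
P(Y=2 | obs) = 7/96 / 49/480 = 5/7
P(Y=3 | obs) = 7/240 / 49/480 = 2/7

P(Y = 3 | obs) = 2/7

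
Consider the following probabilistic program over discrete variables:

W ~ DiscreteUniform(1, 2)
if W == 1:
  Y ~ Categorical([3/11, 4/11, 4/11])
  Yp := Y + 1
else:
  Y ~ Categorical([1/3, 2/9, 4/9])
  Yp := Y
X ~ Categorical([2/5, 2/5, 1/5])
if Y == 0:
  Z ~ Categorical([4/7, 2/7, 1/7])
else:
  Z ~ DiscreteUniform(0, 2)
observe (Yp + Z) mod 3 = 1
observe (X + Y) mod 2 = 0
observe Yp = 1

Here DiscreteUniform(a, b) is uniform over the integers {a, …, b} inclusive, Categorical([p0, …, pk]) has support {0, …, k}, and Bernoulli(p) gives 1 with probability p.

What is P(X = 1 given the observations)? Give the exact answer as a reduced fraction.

Enumerate traces; 3 have nonzero weight after conditioning:
  (W=1, Y=0, X=0, Z=0) weight 12/385
  (W=1, Y=0, X=2, Z=0) weight 6/385
  (W=2, Y=1, X=1, Z=0) weight 2/135
Group by X:
  weight(X=0) = 12/385
  weight(X=1) = 2/135
  weight(X=2) = 6/385
Total weight = 12/385 + 2/135 + 6/385 = 128/2079
P(X=0 | obs) = 12/385 / 128/2079 = 81/160
P(X=1 | obs) = 2/135 / 128/2079 = 77/320
P(X=2 | obs) = 6/385 / 128/2079 = 81/320

P(X = 1 | obs) = 77/320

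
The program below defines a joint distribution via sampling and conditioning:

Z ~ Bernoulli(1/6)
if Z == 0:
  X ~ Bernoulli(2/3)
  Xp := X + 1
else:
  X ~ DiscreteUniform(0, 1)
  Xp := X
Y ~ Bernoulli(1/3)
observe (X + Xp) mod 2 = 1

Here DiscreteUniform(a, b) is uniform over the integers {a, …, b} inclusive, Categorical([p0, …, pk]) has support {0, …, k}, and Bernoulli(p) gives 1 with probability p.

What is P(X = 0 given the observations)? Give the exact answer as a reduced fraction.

P(X = 0 | obs) = 1/3

Enumerate traces; 4 have nonzero weight after conditioning:
  (Z=0, X=0, Y=0) weight 5/27
  (Z=0, X=0, Y=1) weight 5/54
  (Z=0, X=1, Y=0) weight 10/27
  (Z=0, X=1, Y=1) weight 5/27
Group by X:
  weight(X=0) = 5/18
  weight(X=1) = 5/9
Total weight = 5/18 + 5/9 = 5/6
P(X=0 | obs) = 5/18 / 5/6 = 1/3
P(X=1 | obs) = 5/9 / 5/6 = 2/3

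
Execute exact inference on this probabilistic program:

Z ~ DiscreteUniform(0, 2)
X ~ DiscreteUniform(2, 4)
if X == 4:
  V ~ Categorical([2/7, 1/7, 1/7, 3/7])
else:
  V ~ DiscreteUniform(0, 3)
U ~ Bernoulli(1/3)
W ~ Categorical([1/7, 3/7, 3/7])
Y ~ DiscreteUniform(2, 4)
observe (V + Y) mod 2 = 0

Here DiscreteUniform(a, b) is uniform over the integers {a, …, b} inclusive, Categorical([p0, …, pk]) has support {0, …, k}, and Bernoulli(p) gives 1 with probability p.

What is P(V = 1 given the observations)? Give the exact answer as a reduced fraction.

P(V = 1 | obs) = 9/62

Enumerate traces; 324 have nonzero weight after conditioning:
  (Z=0, X=2, V=0, U=0, W=0, Y=2) weight 1/1134
  (Z=0, X=2, V=0, U=0, W=0, Y=4) weight 1/1134
  (Z=0, X=2, V=0, U=0, W=1, Y=2) weight 1/378
  (Z=0, X=2, V=0, U=0, W=1, Y=4) weight 1/378
  (Z=0, X=2, V=0, U=0, W=2, Y=2) weight 1/378
  (Z=0, X=2, V=0, U=0, W=2, Y=4) weight 1/378
  (Z=0, X=2, V=0, U=1, W=0, Y=2) weight 1/2268
  (Z=0, X=2, V=0, U=1, W=0, Y=4) weight 1/2268
  (Z=0, X=2, V=1, U=0, W=0, Y=3) weight 1/1134
  (Z=0, X=2, V=2, U=0, W=0, Y=2) weight 1/1134
  … 314 more
Group by V:
  weight(V=0) = 11/63
  weight(V=1) = 1/14
  weight(V=2) = 1/7
  weight(V=3) = 13/126
Total weight = 11/63 + 1/14 + 1/7 + 13/126 = 31/63
P(V=0 | obs) = 11/63 / 31/63 = 11/31
P(V=1 | obs) = 1/14 / 31/63 = 9/62
P(V=2 | obs) = 1/7 / 31/63 = 9/31
P(V=3 | obs) = 13/126 / 31/63 = 13/62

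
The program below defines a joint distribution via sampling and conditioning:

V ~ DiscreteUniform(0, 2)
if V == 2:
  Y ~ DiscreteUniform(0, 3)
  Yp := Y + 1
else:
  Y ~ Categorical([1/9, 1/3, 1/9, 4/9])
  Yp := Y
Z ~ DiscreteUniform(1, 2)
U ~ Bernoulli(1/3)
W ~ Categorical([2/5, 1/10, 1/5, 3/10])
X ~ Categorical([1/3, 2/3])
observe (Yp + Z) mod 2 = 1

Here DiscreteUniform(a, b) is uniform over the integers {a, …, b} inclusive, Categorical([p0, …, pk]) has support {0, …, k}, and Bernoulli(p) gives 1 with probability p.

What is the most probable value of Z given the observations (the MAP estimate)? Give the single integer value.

Enumerate traces; 192 have nonzero weight after conditioning:
  (V=0, Y=0, Z=1, U=0, W=0, X=0) weight 2/1215
  (V=0, Y=0, Z=1, U=0, W=0, X=1) weight 4/1215
  (V=0, Y=0, Z=1, U=0, W=1, X=0) weight 1/2430
  (V=0, Y=0, Z=1, U=0, W=1, X=1) weight 1/1215
  (V=0, Y=0, Z=1, U=0, W=2, X=0) weight 1/1215
  (V=0, Y=0, Z=1, U=0, W=2, X=1) weight 2/1215
  (V=0, Y=0, Z=1, U=0, W=3, X=0) weight 1/810
  (V=0, Y=0, Z=1, U=0, W=3, X=1) weight 1/405
  (V=0, Y=1, Z=2, U=0, W=0, X=0) weight 2/405
  … 183 more
Group by Z:
  weight(Z=1) = 17/108
  weight(Z=2) = 37/108
Total weight = 17/108 + 37/108 = 1/2
P(Z=1 | obs) = 17/108 / 1/2 = 17/54
P(Z=2 | obs) = 37/108 / 1/2 = 37/54
argmax = 2

argmax_v P(Z = v | obs) = 2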